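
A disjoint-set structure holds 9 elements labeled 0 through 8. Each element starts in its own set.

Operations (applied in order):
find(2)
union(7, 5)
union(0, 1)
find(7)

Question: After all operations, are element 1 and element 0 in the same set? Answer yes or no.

Answer: yes

Derivation:
Step 1: find(2) -> no change; set of 2 is {2}
Step 2: union(7, 5) -> merged; set of 7 now {5, 7}
Step 3: union(0, 1) -> merged; set of 0 now {0, 1}
Step 4: find(7) -> no change; set of 7 is {5, 7}
Set of 1: {0, 1}; 0 is a member.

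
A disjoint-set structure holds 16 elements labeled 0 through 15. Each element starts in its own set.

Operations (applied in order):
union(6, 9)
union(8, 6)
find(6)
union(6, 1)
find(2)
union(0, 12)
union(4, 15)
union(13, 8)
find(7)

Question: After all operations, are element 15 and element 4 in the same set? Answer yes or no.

Answer: yes

Derivation:
Step 1: union(6, 9) -> merged; set of 6 now {6, 9}
Step 2: union(8, 6) -> merged; set of 8 now {6, 8, 9}
Step 3: find(6) -> no change; set of 6 is {6, 8, 9}
Step 4: union(6, 1) -> merged; set of 6 now {1, 6, 8, 9}
Step 5: find(2) -> no change; set of 2 is {2}
Step 6: union(0, 12) -> merged; set of 0 now {0, 12}
Step 7: union(4, 15) -> merged; set of 4 now {4, 15}
Step 8: union(13, 8) -> merged; set of 13 now {1, 6, 8, 9, 13}
Step 9: find(7) -> no change; set of 7 is {7}
Set of 15: {4, 15}; 4 is a member.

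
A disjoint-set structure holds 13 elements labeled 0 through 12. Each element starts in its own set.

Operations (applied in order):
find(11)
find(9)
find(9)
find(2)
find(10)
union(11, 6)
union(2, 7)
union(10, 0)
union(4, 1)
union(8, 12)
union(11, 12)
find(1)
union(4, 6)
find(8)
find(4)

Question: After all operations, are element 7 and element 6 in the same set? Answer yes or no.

Answer: no

Derivation:
Step 1: find(11) -> no change; set of 11 is {11}
Step 2: find(9) -> no change; set of 9 is {9}
Step 3: find(9) -> no change; set of 9 is {9}
Step 4: find(2) -> no change; set of 2 is {2}
Step 5: find(10) -> no change; set of 10 is {10}
Step 6: union(11, 6) -> merged; set of 11 now {6, 11}
Step 7: union(2, 7) -> merged; set of 2 now {2, 7}
Step 8: union(10, 0) -> merged; set of 10 now {0, 10}
Step 9: union(4, 1) -> merged; set of 4 now {1, 4}
Step 10: union(8, 12) -> merged; set of 8 now {8, 12}
Step 11: union(11, 12) -> merged; set of 11 now {6, 8, 11, 12}
Step 12: find(1) -> no change; set of 1 is {1, 4}
Step 13: union(4, 6) -> merged; set of 4 now {1, 4, 6, 8, 11, 12}
Step 14: find(8) -> no change; set of 8 is {1, 4, 6, 8, 11, 12}
Step 15: find(4) -> no change; set of 4 is {1, 4, 6, 8, 11, 12}
Set of 7: {2, 7}; 6 is not a member.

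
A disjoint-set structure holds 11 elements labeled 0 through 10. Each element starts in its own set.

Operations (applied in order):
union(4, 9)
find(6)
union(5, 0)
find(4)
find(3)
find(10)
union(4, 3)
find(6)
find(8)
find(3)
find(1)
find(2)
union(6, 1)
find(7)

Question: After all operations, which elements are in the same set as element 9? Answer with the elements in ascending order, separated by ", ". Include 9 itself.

Step 1: union(4, 9) -> merged; set of 4 now {4, 9}
Step 2: find(6) -> no change; set of 6 is {6}
Step 3: union(5, 0) -> merged; set of 5 now {0, 5}
Step 4: find(4) -> no change; set of 4 is {4, 9}
Step 5: find(3) -> no change; set of 3 is {3}
Step 6: find(10) -> no change; set of 10 is {10}
Step 7: union(4, 3) -> merged; set of 4 now {3, 4, 9}
Step 8: find(6) -> no change; set of 6 is {6}
Step 9: find(8) -> no change; set of 8 is {8}
Step 10: find(3) -> no change; set of 3 is {3, 4, 9}
Step 11: find(1) -> no change; set of 1 is {1}
Step 12: find(2) -> no change; set of 2 is {2}
Step 13: union(6, 1) -> merged; set of 6 now {1, 6}
Step 14: find(7) -> no change; set of 7 is {7}
Component of 9: {3, 4, 9}

Answer: 3, 4, 9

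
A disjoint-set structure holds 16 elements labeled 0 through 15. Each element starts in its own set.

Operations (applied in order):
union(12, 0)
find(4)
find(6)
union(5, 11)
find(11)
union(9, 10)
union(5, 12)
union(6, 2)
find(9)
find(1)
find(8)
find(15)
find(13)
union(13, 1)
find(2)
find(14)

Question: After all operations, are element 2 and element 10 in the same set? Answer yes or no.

Step 1: union(12, 0) -> merged; set of 12 now {0, 12}
Step 2: find(4) -> no change; set of 4 is {4}
Step 3: find(6) -> no change; set of 6 is {6}
Step 4: union(5, 11) -> merged; set of 5 now {5, 11}
Step 5: find(11) -> no change; set of 11 is {5, 11}
Step 6: union(9, 10) -> merged; set of 9 now {9, 10}
Step 7: union(5, 12) -> merged; set of 5 now {0, 5, 11, 12}
Step 8: union(6, 2) -> merged; set of 6 now {2, 6}
Step 9: find(9) -> no change; set of 9 is {9, 10}
Step 10: find(1) -> no change; set of 1 is {1}
Step 11: find(8) -> no change; set of 8 is {8}
Step 12: find(15) -> no change; set of 15 is {15}
Step 13: find(13) -> no change; set of 13 is {13}
Step 14: union(13, 1) -> merged; set of 13 now {1, 13}
Step 15: find(2) -> no change; set of 2 is {2, 6}
Step 16: find(14) -> no change; set of 14 is {14}
Set of 2: {2, 6}; 10 is not a member.

Answer: no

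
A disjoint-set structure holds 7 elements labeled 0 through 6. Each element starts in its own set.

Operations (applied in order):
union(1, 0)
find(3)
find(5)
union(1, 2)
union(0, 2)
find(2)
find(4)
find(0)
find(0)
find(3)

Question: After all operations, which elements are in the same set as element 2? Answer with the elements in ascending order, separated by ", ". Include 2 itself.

Step 1: union(1, 0) -> merged; set of 1 now {0, 1}
Step 2: find(3) -> no change; set of 3 is {3}
Step 3: find(5) -> no change; set of 5 is {5}
Step 4: union(1, 2) -> merged; set of 1 now {0, 1, 2}
Step 5: union(0, 2) -> already same set; set of 0 now {0, 1, 2}
Step 6: find(2) -> no change; set of 2 is {0, 1, 2}
Step 7: find(4) -> no change; set of 4 is {4}
Step 8: find(0) -> no change; set of 0 is {0, 1, 2}
Step 9: find(0) -> no change; set of 0 is {0, 1, 2}
Step 10: find(3) -> no change; set of 3 is {3}
Component of 2: {0, 1, 2}

Answer: 0, 1, 2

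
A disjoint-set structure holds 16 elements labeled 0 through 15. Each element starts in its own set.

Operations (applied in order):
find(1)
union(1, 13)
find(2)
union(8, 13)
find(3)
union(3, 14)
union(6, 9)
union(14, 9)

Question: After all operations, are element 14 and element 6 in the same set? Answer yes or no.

Answer: yes

Derivation:
Step 1: find(1) -> no change; set of 1 is {1}
Step 2: union(1, 13) -> merged; set of 1 now {1, 13}
Step 3: find(2) -> no change; set of 2 is {2}
Step 4: union(8, 13) -> merged; set of 8 now {1, 8, 13}
Step 5: find(3) -> no change; set of 3 is {3}
Step 6: union(3, 14) -> merged; set of 3 now {3, 14}
Step 7: union(6, 9) -> merged; set of 6 now {6, 9}
Step 8: union(14, 9) -> merged; set of 14 now {3, 6, 9, 14}
Set of 14: {3, 6, 9, 14}; 6 is a member.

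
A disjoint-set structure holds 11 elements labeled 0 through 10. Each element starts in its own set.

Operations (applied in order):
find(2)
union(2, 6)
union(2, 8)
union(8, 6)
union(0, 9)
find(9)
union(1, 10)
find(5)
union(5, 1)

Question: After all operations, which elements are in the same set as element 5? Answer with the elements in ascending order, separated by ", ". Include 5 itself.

Step 1: find(2) -> no change; set of 2 is {2}
Step 2: union(2, 6) -> merged; set of 2 now {2, 6}
Step 3: union(2, 8) -> merged; set of 2 now {2, 6, 8}
Step 4: union(8, 6) -> already same set; set of 8 now {2, 6, 8}
Step 5: union(0, 9) -> merged; set of 0 now {0, 9}
Step 6: find(9) -> no change; set of 9 is {0, 9}
Step 7: union(1, 10) -> merged; set of 1 now {1, 10}
Step 8: find(5) -> no change; set of 5 is {5}
Step 9: union(5, 1) -> merged; set of 5 now {1, 5, 10}
Component of 5: {1, 5, 10}

Answer: 1, 5, 10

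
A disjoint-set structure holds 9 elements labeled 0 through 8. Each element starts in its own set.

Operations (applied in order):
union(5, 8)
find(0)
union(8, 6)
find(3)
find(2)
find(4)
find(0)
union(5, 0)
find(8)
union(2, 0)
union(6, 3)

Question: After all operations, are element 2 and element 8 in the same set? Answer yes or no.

Step 1: union(5, 8) -> merged; set of 5 now {5, 8}
Step 2: find(0) -> no change; set of 0 is {0}
Step 3: union(8, 6) -> merged; set of 8 now {5, 6, 8}
Step 4: find(3) -> no change; set of 3 is {3}
Step 5: find(2) -> no change; set of 2 is {2}
Step 6: find(4) -> no change; set of 4 is {4}
Step 7: find(0) -> no change; set of 0 is {0}
Step 8: union(5, 0) -> merged; set of 5 now {0, 5, 6, 8}
Step 9: find(8) -> no change; set of 8 is {0, 5, 6, 8}
Step 10: union(2, 0) -> merged; set of 2 now {0, 2, 5, 6, 8}
Step 11: union(6, 3) -> merged; set of 6 now {0, 2, 3, 5, 6, 8}
Set of 2: {0, 2, 3, 5, 6, 8}; 8 is a member.

Answer: yes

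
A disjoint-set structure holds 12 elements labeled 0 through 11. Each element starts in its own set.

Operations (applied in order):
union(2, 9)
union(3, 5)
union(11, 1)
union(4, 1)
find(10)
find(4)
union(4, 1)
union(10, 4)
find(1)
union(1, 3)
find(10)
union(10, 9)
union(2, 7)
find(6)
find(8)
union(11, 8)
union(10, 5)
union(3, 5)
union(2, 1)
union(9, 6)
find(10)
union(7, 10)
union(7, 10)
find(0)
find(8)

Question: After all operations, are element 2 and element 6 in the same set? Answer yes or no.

Answer: yes

Derivation:
Step 1: union(2, 9) -> merged; set of 2 now {2, 9}
Step 2: union(3, 5) -> merged; set of 3 now {3, 5}
Step 3: union(11, 1) -> merged; set of 11 now {1, 11}
Step 4: union(4, 1) -> merged; set of 4 now {1, 4, 11}
Step 5: find(10) -> no change; set of 10 is {10}
Step 6: find(4) -> no change; set of 4 is {1, 4, 11}
Step 7: union(4, 1) -> already same set; set of 4 now {1, 4, 11}
Step 8: union(10, 4) -> merged; set of 10 now {1, 4, 10, 11}
Step 9: find(1) -> no change; set of 1 is {1, 4, 10, 11}
Step 10: union(1, 3) -> merged; set of 1 now {1, 3, 4, 5, 10, 11}
Step 11: find(10) -> no change; set of 10 is {1, 3, 4, 5, 10, 11}
Step 12: union(10, 9) -> merged; set of 10 now {1, 2, 3, 4, 5, 9, 10, 11}
Step 13: union(2, 7) -> merged; set of 2 now {1, 2, 3, 4, 5, 7, 9, 10, 11}
Step 14: find(6) -> no change; set of 6 is {6}
Step 15: find(8) -> no change; set of 8 is {8}
Step 16: union(11, 8) -> merged; set of 11 now {1, 2, 3, 4, 5, 7, 8, 9, 10, 11}
Step 17: union(10, 5) -> already same set; set of 10 now {1, 2, 3, 4, 5, 7, 8, 9, 10, 11}
Step 18: union(3, 5) -> already same set; set of 3 now {1, 2, 3, 4, 5, 7, 8, 9, 10, 11}
Step 19: union(2, 1) -> already same set; set of 2 now {1, 2, 3, 4, 5, 7, 8, 9, 10, 11}
Step 20: union(9, 6) -> merged; set of 9 now {1, 2, 3, 4, 5, 6, 7, 8, 9, 10, 11}
Step 21: find(10) -> no change; set of 10 is {1, 2, 3, 4, 5, 6, 7, 8, 9, 10, 11}
Step 22: union(7, 10) -> already same set; set of 7 now {1, 2, 3, 4, 5, 6, 7, 8, 9, 10, 11}
Step 23: union(7, 10) -> already same set; set of 7 now {1, 2, 3, 4, 5, 6, 7, 8, 9, 10, 11}
Step 24: find(0) -> no change; set of 0 is {0}
Step 25: find(8) -> no change; set of 8 is {1, 2, 3, 4, 5, 6, 7, 8, 9, 10, 11}
Set of 2: {1, 2, 3, 4, 5, 6, 7, 8, 9, 10, 11}; 6 is a member.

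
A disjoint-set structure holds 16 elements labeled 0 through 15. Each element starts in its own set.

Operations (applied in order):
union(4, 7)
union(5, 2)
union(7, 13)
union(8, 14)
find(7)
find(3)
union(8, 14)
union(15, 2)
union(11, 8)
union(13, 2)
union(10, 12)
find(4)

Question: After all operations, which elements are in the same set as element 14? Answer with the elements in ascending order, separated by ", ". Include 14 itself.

Step 1: union(4, 7) -> merged; set of 4 now {4, 7}
Step 2: union(5, 2) -> merged; set of 5 now {2, 5}
Step 3: union(7, 13) -> merged; set of 7 now {4, 7, 13}
Step 4: union(8, 14) -> merged; set of 8 now {8, 14}
Step 5: find(7) -> no change; set of 7 is {4, 7, 13}
Step 6: find(3) -> no change; set of 3 is {3}
Step 7: union(8, 14) -> already same set; set of 8 now {8, 14}
Step 8: union(15, 2) -> merged; set of 15 now {2, 5, 15}
Step 9: union(11, 8) -> merged; set of 11 now {8, 11, 14}
Step 10: union(13, 2) -> merged; set of 13 now {2, 4, 5, 7, 13, 15}
Step 11: union(10, 12) -> merged; set of 10 now {10, 12}
Step 12: find(4) -> no change; set of 4 is {2, 4, 5, 7, 13, 15}
Component of 14: {8, 11, 14}

Answer: 8, 11, 14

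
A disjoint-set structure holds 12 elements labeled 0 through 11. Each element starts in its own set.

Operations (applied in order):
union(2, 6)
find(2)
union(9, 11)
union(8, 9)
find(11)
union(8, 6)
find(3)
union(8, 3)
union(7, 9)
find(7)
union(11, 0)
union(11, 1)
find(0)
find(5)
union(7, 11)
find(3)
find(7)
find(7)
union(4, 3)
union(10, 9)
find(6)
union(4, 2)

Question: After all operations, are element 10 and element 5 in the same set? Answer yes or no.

Answer: no

Derivation:
Step 1: union(2, 6) -> merged; set of 2 now {2, 6}
Step 2: find(2) -> no change; set of 2 is {2, 6}
Step 3: union(9, 11) -> merged; set of 9 now {9, 11}
Step 4: union(8, 9) -> merged; set of 8 now {8, 9, 11}
Step 5: find(11) -> no change; set of 11 is {8, 9, 11}
Step 6: union(8, 6) -> merged; set of 8 now {2, 6, 8, 9, 11}
Step 7: find(3) -> no change; set of 3 is {3}
Step 8: union(8, 3) -> merged; set of 8 now {2, 3, 6, 8, 9, 11}
Step 9: union(7, 9) -> merged; set of 7 now {2, 3, 6, 7, 8, 9, 11}
Step 10: find(7) -> no change; set of 7 is {2, 3, 6, 7, 8, 9, 11}
Step 11: union(11, 0) -> merged; set of 11 now {0, 2, 3, 6, 7, 8, 9, 11}
Step 12: union(11, 1) -> merged; set of 11 now {0, 1, 2, 3, 6, 7, 8, 9, 11}
Step 13: find(0) -> no change; set of 0 is {0, 1, 2, 3, 6, 7, 8, 9, 11}
Step 14: find(5) -> no change; set of 5 is {5}
Step 15: union(7, 11) -> already same set; set of 7 now {0, 1, 2, 3, 6, 7, 8, 9, 11}
Step 16: find(3) -> no change; set of 3 is {0, 1, 2, 3, 6, 7, 8, 9, 11}
Step 17: find(7) -> no change; set of 7 is {0, 1, 2, 3, 6, 7, 8, 9, 11}
Step 18: find(7) -> no change; set of 7 is {0, 1, 2, 3, 6, 7, 8, 9, 11}
Step 19: union(4, 3) -> merged; set of 4 now {0, 1, 2, 3, 4, 6, 7, 8, 9, 11}
Step 20: union(10, 9) -> merged; set of 10 now {0, 1, 2, 3, 4, 6, 7, 8, 9, 10, 11}
Step 21: find(6) -> no change; set of 6 is {0, 1, 2, 3, 4, 6, 7, 8, 9, 10, 11}
Step 22: union(4, 2) -> already same set; set of 4 now {0, 1, 2, 3, 4, 6, 7, 8, 9, 10, 11}
Set of 10: {0, 1, 2, 3, 4, 6, 7, 8, 9, 10, 11}; 5 is not a member.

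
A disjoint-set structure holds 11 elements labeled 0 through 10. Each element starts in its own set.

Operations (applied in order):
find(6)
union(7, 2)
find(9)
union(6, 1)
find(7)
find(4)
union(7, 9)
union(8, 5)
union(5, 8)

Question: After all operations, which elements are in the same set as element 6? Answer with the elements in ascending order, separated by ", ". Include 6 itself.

Step 1: find(6) -> no change; set of 6 is {6}
Step 2: union(7, 2) -> merged; set of 7 now {2, 7}
Step 3: find(9) -> no change; set of 9 is {9}
Step 4: union(6, 1) -> merged; set of 6 now {1, 6}
Step 5: find(7) -> no change; set of 7 is {2, 7}
Step 6: find(4) -> no change; set of 4 is {4}
Step 7: union(7, 9) -> merged; set of 7 now {2, 7, 9}
Step 8: union(8, 5) -> merged; set of 8 now {5, 8}
Step 9: union(5, 8) -> already same set; set of 5 now {5, 8}
Component of 6: {1, 6}

Answer: 1, 6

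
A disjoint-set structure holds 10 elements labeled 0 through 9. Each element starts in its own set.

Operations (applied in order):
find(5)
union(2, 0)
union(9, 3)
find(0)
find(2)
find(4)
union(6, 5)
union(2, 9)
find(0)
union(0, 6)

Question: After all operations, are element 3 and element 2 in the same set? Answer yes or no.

Answer: yes

Derivation:
Step 1: find(5) -> no change; set of 5 is {5}
Step 2: union(2, 0) -> merged; set of 2 now {0, 2}
Step 3: union(9, 3) -> merged; set of 9 now {3, 9}
Step 4: find(0) -> no change; set of 0 is {0, 2}
Step 5: find(2) -> no change; set of 2 is {0, 2}
Step 6: find(4) -> no change; set of 4 is {4}
Step 7: union(6, 5) -> merged; set of 6 now {5, 6}
Step 8: union(2, 9) -> merged; set of 2 now {0, 2, 3, 9}
Step 9: find(0) -> no change; set of 0 is {0, 2, 3, 9}
Step 10: union(0, 6) -> merged; set of 0 now {0, 2, 3, 5, 6, 9}
Set of 3: {0, 2, 3, 5, 6, 9}; 2 is a member.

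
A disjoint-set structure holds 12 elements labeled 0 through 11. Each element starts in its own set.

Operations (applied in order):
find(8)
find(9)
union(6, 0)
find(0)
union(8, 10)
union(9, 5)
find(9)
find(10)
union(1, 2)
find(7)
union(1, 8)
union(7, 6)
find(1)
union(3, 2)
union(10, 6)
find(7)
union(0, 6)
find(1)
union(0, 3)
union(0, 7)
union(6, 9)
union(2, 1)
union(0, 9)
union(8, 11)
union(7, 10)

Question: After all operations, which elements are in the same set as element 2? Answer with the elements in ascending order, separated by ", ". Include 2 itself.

Step 1: find(8) -> no change; set of 8 is {8}
Step 2: find(9) -> no change; set of 9 is {9}
Step 3: union(6, 0) -> merged; set of 6 now {0, 6}
Step 4: find(0) -> no change; set of 0 is {0, 6}
Step 5: union(8, 10) -> merged; set of 8 now {8, 10}
Step 6: union(9, 5) -> merged; set of 9 now {5, 9}
Step 7: find(9) -> no change; set of 9 is {5, 9}
Step 8: find(10) -> no change; set of 10 is {8, 10}
Step 9: union(1, 2) -> merged; set of 1 now {1, 2}
Step 10: find(7) -> no change; set of 7 is {7}
Step 11: union(1, 8) -> merged; set of 1 now {1, 2, 8, 10}
Step 12: union(7, 6) -> merged; set of 7 now {0, 6, 7}
Step 13: find(1) -> no change; set of 1 is {1, 2, 8, 10}
Step 14: union(3, 2) -> merged; set of 3 now {1, 2, 3, 8, 10}
Step 15: union(10, 6) -> merged; set of 10 now {0, 1, 2, 3, 6, 7, 8, 10}
Step 16: find(7) -> no change; set of 7 is {0, 1, 2, 3, 6, 7, 8, 10}
Step 17: union(0, 6) -> already same set; set of 0 now {0, 1, 2, 3, 6, 7, 8, 10}
Step 18: find(1) -> no change; set of 1 is {0, 1, 2, 3, 6, 7, 8, 10}
Step 19: union(0, 3) -> already same set; set of 0 now {0, 1, 2, 3, 6, 7, 8, 10}
Step 20: union(0, 7) -> already same set; set of 0 now {0, 1, 2, 3, 6, 7, 8, 10}
Step 21: union(6, 9) -> merged; set of 6 now {0, 1, 2, 3, 5, 6, 7, 8, 9, 10}
Step 22: union(2, 1) -> already same set; set of 2 now {0, 1, 2, 3, 5, 6, 7, 8, 9, 10}
Step 23: union(0, 9) -> already same set; set of 0 now {0, 1, 2, 3, 5, 6, 7, 8, 9, 10}
Step 24: union(8, 11) -> merged; set of 8 now {0, 1, 2, 3, 5, 6, 7, 8, 9, 10, 11}
Step 25: union(7, 10) -> already same set; set of 7 now {0, 1, 2, 3, 5, 6, 7, 8, 9, 10, 11}
Component of 2: {0, 1, 2, 3, 5, 6, 7, 8, 9, 10, 11}

Answer: 0, 1, 2, 3, 5, 6, 7, 8, 9, 10, 11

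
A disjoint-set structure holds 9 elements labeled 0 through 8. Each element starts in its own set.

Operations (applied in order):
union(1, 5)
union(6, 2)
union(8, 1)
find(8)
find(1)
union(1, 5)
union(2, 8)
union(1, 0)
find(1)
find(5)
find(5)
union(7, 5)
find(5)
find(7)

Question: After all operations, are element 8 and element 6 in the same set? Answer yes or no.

Answer: yes

Derivation:
Step 1: union(1, 5) -> merged; set of 1 now {1, 5}
Step 2: union(6, 2) -> merged; set of 6 now {2, 6}
Step 3: union(8, 1) -> merged; set of 8 now {1, 5, 8}
Step 4: find(8) -> no change; set of 8 is {1, 5, 8}
Step 5: find(1) -> no change; set of 1 is {1, 5, 8}
Step 6: union(1, 5) -> already same set; set of 1 now {1, 5, 8}
Step 7: union(2, 8) -> merged; set of 2 now {1, 2, 5, 6, 8}
Step 8: union(1, 0) -> merged; set of 1 now {0, 1, 2, 5, 6, 8}
Step 9: find(1) -> no change; set of 1 is {0, 1, 2, 5, 6, 8}
Step 10: find(5) -> no change; set of 5 is {0, 1, 2, 5, 6, 8}
Step 11: find(5) -> no change; set of 5 is {0, 1, 2, 5, 6, 8}
Step 12: union(7, 5) -> merged; set of 7 now {0, 1, 2, 5, 6, 7, 8}
Step 13: find(5) -> no change; set of 5 is {0, 1, 2, 5, 6, 7, 8}
Step 14: find(7) -> no change; set of 7 is {0, 1, 2, 5, 6, 7, 8}
Set of 8: {0, 1, 2, 5, 6, 7, 8}; 6 is a member.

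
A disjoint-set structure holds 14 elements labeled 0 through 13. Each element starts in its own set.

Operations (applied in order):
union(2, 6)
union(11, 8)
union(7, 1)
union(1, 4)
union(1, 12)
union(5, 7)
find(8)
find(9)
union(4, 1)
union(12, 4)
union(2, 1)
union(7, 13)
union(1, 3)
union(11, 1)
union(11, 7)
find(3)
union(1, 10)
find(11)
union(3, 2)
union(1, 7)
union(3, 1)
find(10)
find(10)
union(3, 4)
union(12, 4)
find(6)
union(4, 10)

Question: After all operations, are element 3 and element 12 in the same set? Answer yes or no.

Answer: yes

Derivation:
Step 1: union(2, 6) -> merged; set of 2 now {2, 6}
Step 2: union(11, 8) -> merged; set of 11 now {8, 11}
Step 3: union(7, 1) -> merged; set of 7 now {1, 7}
Step 4: union(1, 4) -> merged; set of 1 now {1, 4, 7}
Step 5: union(1, 12) -> merged; set of 1 now {1, 4, 7, 12}
Step 6: union(5, 7) -> merged; set of 5 now {1, 4, 5, 7, 12}
Step 7: find(8) -> no change; set of 8 is {8, 11}
Step 8: find(9) -> no change; set of 9 is {9}
Step 9: union(4, 1) -> already same set; set of 4 now {1, 4, 5, 7, 12}
Step 10: union(12, 4) -> already same set; set of 12 now {1, 4, 5, 7, 12}
Step 11: union(2, 1) -> merged; set of 2 now {1, 2, 4, 5, 6, 7, 12}
Step 12: union(7, 13) -> merged; set of 7 now {1, 2, 4, 5, 6, 7, 12, 13}
Step 13: union(1, 3) -> merged; set of 1 now {1, 2, 3, 4, 5, 6, 7, 12, 13}
Step 14: union(11, 1) -> merged; set of 11 now {1, 2, 3, 4, 5, 6, 7, 8, 11, 12, 13}
Step 15: union(11, 7) -> already same set; set of 11 now {1, 2, 3, 4, 5, 6, 7, 8, 11, 12, 13}
Step 16: find(3) -> no change; set of 3 is {1, 2, 3, 4, 5, 6, 7, 8, 11, 12, 13}
Step 17: union(1, 10) -> merged; set of 1 now {1, 2, 3, 4, 5, 6, 7, 8, 10, 11, 12, 13}
Step 18: find(11) -> no change; set of 11 is {1, 2, 3, 4, 5, 6, 7, 8, 10, 11, 12, 13}
Step 19: union(3, 2) -> already same set; set of 3 now {1, 2, 3, 4, 5, 6, 7, 8, 10, 11, 12, 13}
Step 20: union(1, 7) -> already same set; set of 1 now {1, 2, 3, 4, 5, 6, 7, 8, 10, 11, 12, 13}
Step 21: union(3, 1) -> already same set; set of 3 now {1, 2, 3, 4, 5, 6, 7, 8, 10, 11, 12, 13}
Step 22: find(10) -> no change; set of 10 is {1, 2, 3, 4, 5, 6, 7, 8, 10, 11, 12, 13}
Step 23: find(10) -> no change; set of 10 is {1, 2, 3, 4, 5, 6, 7, 8, 10, 11, 12, 13}
Step 24: union(3, 4) -> already same set; set of 3 now {1, 2, 3, 4, 5, 6, 7, 8, 10, 11, 12, 13}
Step 25: union(12, 4) -> already same set; set of 12 now {1, 2, 3, 4, 5, 6, 7, 8, 10, 11, 12, 13}
Step 26: find(6) -> no change; set of 6 is {1, 2, 3, 4, 5, 6, 7, 8, 10, 11, 12, 13}
Step 27: union(4, 10) -> already same set; set of 4 now {1, 2, 3, 4, 5, 6, 7, 8, 10, 11, 12, 13}
Set of 3: {1, 2, 3, 4, 5, 6, 7, 8, 10, 11, 12, 13}; 12 is a member.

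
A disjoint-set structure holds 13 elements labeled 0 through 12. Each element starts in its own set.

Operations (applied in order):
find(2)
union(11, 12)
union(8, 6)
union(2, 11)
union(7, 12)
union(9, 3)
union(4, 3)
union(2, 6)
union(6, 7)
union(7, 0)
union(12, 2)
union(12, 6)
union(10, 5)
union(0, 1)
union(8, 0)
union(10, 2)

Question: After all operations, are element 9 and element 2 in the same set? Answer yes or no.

Answer: no

Derivation:
Step 1: find(2) -> no change; set of 2 is {2}
Step 2: union(11, 12) -> merged; set of 11 now {11, 12}
Step 3: union(8, 6) -> merged; set of 8 now {6, 8}
Step 4: union(2, 11) -> merged; set of 2 now {2, 11, 12}
Step 5: union(7, 12) -> merged; set of 7 now {2, 7, 11, 12}
Step 6: union(9, 3) -> merged; set of 9 now {3, 9}
Step 7: union(4, 3) -> merged; set of 4 now {3, 4, 9}
Step 8: union(2, 6) -> merged; set of 2 now {2, 6, 7, 8, 11, 12}
Step 9: union(6, 7) -> already same set; set of 6 now {2, 6, 7, 8, 11, 12}
Step 10: union(7, 0) -> merged; set of 7 now {0, 2, 6, 7, 8, 11, 12}
Step 11: union(12, 2) -> already same set; set of 12 now {0, 2, 6, 7, 8, 11, 12}
Step 12: union(12, 6) -> already same set; set of 12 now {0, 2, 6, 7, 8, 11, 12}
Step 13: union(10, 5) -> merged; set of 10 now {5, 10}
Step 14: union(0, 1) -> merged; set of 0 now {0, 1, 2, 6, 7, 8, 11, 12}
Step 15: union(8, 0) -> already same set; set of 8 now {0, 1, 2, 6, 7, 8, 11, 12}
Step 16: union(10, 2) -> merged; set of 10 now {0, 1, 2, 5, 6, 7, 8, 10, 11, 12}
Set of 9: {3, 4, 9}; 2 is not a member.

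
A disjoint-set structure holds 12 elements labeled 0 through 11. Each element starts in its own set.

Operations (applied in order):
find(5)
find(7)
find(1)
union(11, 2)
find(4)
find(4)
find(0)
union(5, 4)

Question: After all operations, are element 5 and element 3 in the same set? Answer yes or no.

Step 1: find(5) -> no change; set of 5 is {5}
Step 2: find(7) -> no change; set of 7 is {7}
Step 3: find(1) -> no change; set of 1 is {1}
Step 4: union(11, 2) -> merged; set of 11 now {2, 11}
Step 5: find(4) -> no change; set of 4 is {4}
Step 6: find(4) -> no change; set of 4 is {4}
Step 7: find(0) -> no change; set of 0 is {0}
Step 8: union(5, 4) -> merged; set of 5 now {4, 5}
Set of 5: {4, 5}; 3 is not a member.

Answer: no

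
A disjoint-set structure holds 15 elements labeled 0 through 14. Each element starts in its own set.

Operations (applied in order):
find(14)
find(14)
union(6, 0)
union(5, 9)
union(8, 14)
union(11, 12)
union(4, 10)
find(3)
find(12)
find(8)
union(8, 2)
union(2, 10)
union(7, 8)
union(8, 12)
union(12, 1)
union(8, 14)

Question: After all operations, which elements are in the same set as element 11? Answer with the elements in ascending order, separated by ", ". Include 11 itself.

Answer: 1, 2, 4, 7, 8, 10, 11, 12, 14

Derivation:
Step 1: find(14) -> no change; set of 14 is {14}
Step 2: find(14) -> no change; set of 14 is {14}
Step 3: union(6, 0) -> merged; set of 6 now {0, 6}
Step 4: union(5, 9) -> merged; set of 5 now {5, 9}
Step 5: union(8, 14) -> merged; set of 8 now {8, 14}
Step 6: union(11, 12) -> merged; set of 11 now {11, 12}
Step 7: union(4, 10) -> merged; set of 4 now {4, 10}
Step 8: find(3) -> no change; set of 3 is {3}
Step 9: find(12) -> no change; set of 12 is {11, 12}
Step 10: find(8) -> no change; set of 8 is {8, 14}
Step 11: union(8, 2) -> merged; set of 8 now {2, 8, 14}
Step 12: union(2, 10) -> merged; set of 2 now {2, 4, 8, 10, 14}
Step 13: union(7, 8) -> merged; set of 7 now {2, 4, 7, 8, 10, 14}
Step 14: union(8, 12) -> merged; set of 8 now {2, 4, 7, 8, 10, 11, 12, 14}
Step 15: union(12, 1) -> merged; set of 12 now {1, 2, 4, 7, 8, 10, 11, 12, 14}
Step 16: union(8, 14) -> already same set; set of 8 now {1, 2, 4, 7, 8, 10, 11, 12, 14}
Component of 11: {1, 2, 4, 7, 8, 10, 11, 12, 14}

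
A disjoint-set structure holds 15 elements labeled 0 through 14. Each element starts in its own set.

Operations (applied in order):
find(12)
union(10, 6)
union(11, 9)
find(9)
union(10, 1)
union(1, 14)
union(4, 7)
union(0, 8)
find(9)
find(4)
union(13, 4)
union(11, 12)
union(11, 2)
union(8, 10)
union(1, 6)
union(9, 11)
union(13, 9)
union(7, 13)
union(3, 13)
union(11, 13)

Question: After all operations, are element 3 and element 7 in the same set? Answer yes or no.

Step 1: find(12) -> no change; set of 12 is {12}
Step 2: union(10, 6) -> merged; set of 10 now {6, 10}
Step 3: union(11, 9) -> merged; set of 11 now {9, 11}
Step 4: find(9) -> no change; set of 9 is {9, 11}
Step 5: union(10, 1) -> merged; set of 10 now {1, 6, 10}
Step 6: union(1, 14) -> merged; set of 1 now {1, 6, 10, 14}
Step 7: union(4, 7) -> merged; set of 4 now {4, 7}
Step 8: union(0, 8) -> merged; set of 0 now {0, 8}
Step 9: find(9) -> no change; set of 9 is {9, 11}
Step 10: find(4) -> no change; set of 4 is {4, 7}
Step 11: union(13, 4) -> merged; set of 13 now {4, 7, 13}
Step 12: union(11, 12) -> merged; set of 11 now {9, 11, 12}
Step 13: union(11, 2) -> merged; set of 11 now {2, 9, 11, 12}
Step 14: union(8, 10) -> merged; set of 8 now {0, 1, 6, 8, 10, 14}
Step 15: union(1, 6) -> already same set; set of 1 now {0, 1, 6, 8, 10, 14}
Step 16: union(9, 11) -> already same set; set of 9 now {2, 9, 11, 12}
Step 17: union(13, 9) -> merged; set of 13 now {2, 4, 7, 9, 11, 12, 13}
Step 18: union(7, 13) -> already same set; set of 7 now {2, 4, 7, 9, 11, 12, 13}
Step 19: union(3, 13) -> merged; set of 3 now {2, 3, 4, 7, 9, 11, 12, 13}
Step 20: union(11, 13) -> already same set; set of 11 now {2, 3, 4, 7, 9, 11, 12, 13}
Set of 3: {2, 3, 4, 7, 9, 11, 12, 13}; 7 is a member.

Answer: yes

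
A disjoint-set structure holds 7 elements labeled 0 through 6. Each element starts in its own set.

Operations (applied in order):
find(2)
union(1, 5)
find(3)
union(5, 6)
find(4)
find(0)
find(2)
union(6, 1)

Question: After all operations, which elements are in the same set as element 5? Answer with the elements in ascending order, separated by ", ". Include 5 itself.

Answer: 1, 5, 6

Derivation:
Step 1: find(2) -> no change; set of 2 is {2}
Step 2: union(1, 5) -> merged; set of 1 now {1, 5}
Step 3: find(3) -> no change; set of 3 is {3}
Step 4: union(5, 6) -> merged; set of 5 now {1, 5, 6}
Step 5: find(4) -> no change; set of 4 is {4}
Step 6: find(0) -> no change; set of 0 is {0}
Step 7: find(2) -> no change; set of 2 is {2}
Step 8: union(6, 1) -> already same set; set of 6 now {1, 5, 6}
Component of 5: {1, 5, 6}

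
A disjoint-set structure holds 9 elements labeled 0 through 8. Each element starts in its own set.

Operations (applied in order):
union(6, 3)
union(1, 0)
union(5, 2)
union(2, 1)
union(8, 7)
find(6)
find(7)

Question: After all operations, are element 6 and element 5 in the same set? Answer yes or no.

Answer: no

Derivation:
Step 1: union(6, 3) -> merged; set of 6 now {3, 6}
Step 2: union(1, 0) -> merged; set of 1 now {0, 1}
Step 3: union(5, 2) -> merged; set of 5 now {2, 5}
Step 4: union(2, 1) -> merged; set of 2 now {0, 1, 2, 5}
Step 5: union(8, 7) -> merged; set of 8 now {7, 8}
Step 6: find(6) -> no change; set of 6 is {3, 6}
Step 7: find(7) -> no change; set of 7 is {7, 8}
Set of 6: {3, 6}; 5 is not a member.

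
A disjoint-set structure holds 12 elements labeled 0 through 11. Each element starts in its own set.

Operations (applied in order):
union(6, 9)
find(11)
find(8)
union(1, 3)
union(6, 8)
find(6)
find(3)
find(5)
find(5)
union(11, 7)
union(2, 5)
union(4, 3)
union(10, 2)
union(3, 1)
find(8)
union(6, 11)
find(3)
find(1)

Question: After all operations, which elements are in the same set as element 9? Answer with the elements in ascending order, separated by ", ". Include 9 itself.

Answer: 6, 7, 8, 9, 11

Derivation:
Step 1: union(6, 9) -> merged; set of 6 now {6, 9}
Step 2: find(11) -> no change; set of 11 is {11}
Step 3: find(8) -> no change; set of 8 is {8}
Step 4: union(1, 3) -> merged; set of 1 now {1, 3}
Step 5: union(6, 8) -> merged; set of 6 now {6, 8, 9}
Step 6: find(6) -> no change; set of 6 is {6, 8, 9}
Step 7: find(3) -> no change; set of 3 is {1, 3}
Step 8: find(5) -> no change; set of 5 is {5}
Step 9: find(5) -> no change; set of 5 is {5}
Step 10: union(11, 7) -> merged; set of 11 now {7, 11}
Step 11: union(2, 5) -> merged; set of 2 now {2, 5}
Step 12: union(4, 3) -> merged; set of 4 now {1, 3, 4}
Step 13: union(10, 2) -> merged; set of 10 now {2, 5, 10}
Step 14: union(3, 1) -> already same set; set of 3 now {1, 3, 4}
Step 15: find(8) -> no change; set of 8 is {6, 8, 9}
Step 16: union(6, 11) -> merged; set of 6 now {6, 7, 8, 9, 11}
Step 17: find(3) -> no change; set of 3 is {1, 3, 4}
Step 18: find(1) -> no change; set of 1 is {1, 3, 4}
Component of 9: {6, 7, 8, 9, 11}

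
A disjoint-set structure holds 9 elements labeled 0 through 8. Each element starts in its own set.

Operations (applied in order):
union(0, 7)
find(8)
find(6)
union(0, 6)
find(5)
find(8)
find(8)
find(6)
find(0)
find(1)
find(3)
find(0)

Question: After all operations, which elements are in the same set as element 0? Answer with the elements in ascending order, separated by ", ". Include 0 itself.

Answer: 0, 6, 7

Derivation:
Step 1: union(0, 7) -> merged; set of 0 now {0, 7}
Step 2: find(8) -> no change; set of 8 is {8}
Step 3: find(6) -> no change; set of 6 is {6}
Step 4: union(0, 6) -> merged; set of 0 now {0, 6, 7}
Step 5: find(5) -> no change; set of 5 is {5}
Step 6: find(8) -> no change; set of 8 is {8}
Step 7: find(8) -> no change; set of 8 is {8}
Step 8: find(6) -> no change; set of 6 is {0, 6, 7}
Step 9: find(0) -> no change; set of 0 is {0, 6, 7}
Step 10: find(1) -> no change; set of 1 is {1}
Step 11: find(3) -> no change; set of 3 is {3}
Step 12: find(0) -> no change; set of 0 is {0, 6, 7}
Component of 0: {0, 6, 7}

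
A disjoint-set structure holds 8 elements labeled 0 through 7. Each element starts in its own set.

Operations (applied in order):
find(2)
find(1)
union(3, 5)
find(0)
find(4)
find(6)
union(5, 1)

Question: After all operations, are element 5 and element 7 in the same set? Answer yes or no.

Answer: no

Derivation:
Step 1: find(2) -> no change; set of 2 is {2}
Step 2: find(1) -> no change; set of 1 is {1}
Step 3: union(3, 5) -> merged; set of 3 now {3, 5}
Step 4: find(0) -> no change; set of 0 is {0}
Step 5: find(4) -> no change; set of 4 is {4}
Step 6: find(6) -> no change; set of 6 is {6}
Step 7: union(5, 1) -> merged; set of 5 now {1, 3, 5}
Set of 5: {1, 3, 5}; 7 is not a member.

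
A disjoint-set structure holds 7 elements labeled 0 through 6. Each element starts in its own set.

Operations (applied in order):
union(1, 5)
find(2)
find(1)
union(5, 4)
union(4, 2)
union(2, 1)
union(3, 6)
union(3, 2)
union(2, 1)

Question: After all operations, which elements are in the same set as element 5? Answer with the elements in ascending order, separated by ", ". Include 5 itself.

Step 1: union(1, 5) -> merged; set of 1 now {1, 5}
Step 2: find(2) -> no change; set of 2 is {2}
Step 3: find(1) -> no change; set of 1 is {1, 5}
Step 4: union(5, 4) -> merged; set of 5 now {1, 4, 5}
Step 5: union(4, 2) -> merged; set of 4 now {1, 2, 4, 5}
Step 6: union(2, 1) -> already same set; set of 2 now {1, 2, 4, 5}
Step 7: union(3, 6) -> merged; set of 3 now {3, 6}
Step 8: union(3, 2) -> merged; set of 3 now {1, 2, 3, 4, 5, 6}
Step 9: union(2, 1) -> already same set; set of 2 now {1, 2, 3, 4, 5, 6}
Component of 5: {1, 2, 3, 4, 5, 6}

Answer: 1, 2, 3, 4, 5, 6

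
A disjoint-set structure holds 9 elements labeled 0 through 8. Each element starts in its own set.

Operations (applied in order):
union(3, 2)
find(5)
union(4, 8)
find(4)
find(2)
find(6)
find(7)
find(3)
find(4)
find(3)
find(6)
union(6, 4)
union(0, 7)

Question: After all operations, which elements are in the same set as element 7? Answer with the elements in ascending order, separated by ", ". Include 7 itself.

Step 1: union(3, 2) -> merged; set of 3 now {2, 3}
Step 2: find(5) -> no change; set of 5 is {5}
Step 3: union(4, 8) -> merged; set of 4 now {4, 8}
Step 4: find(4) -> no change; set of 4 is {4, 8}
Step 5: find(2) -> no change; set of 2 is {2, 3}
Step 6: find(6) -> no change; set of 6 is {6}
Step 7: find(7) -> no change; set of 7 is {7}
Step 8: find(3) -> no change; set of 3 is {2, 3}
Step 9: find(4) -> no change; set of 4 is {4, 8}
Step 10: find(3) -> no change; set of 3 is {2, 3}
Step 11: find(6) -> no change; set of 6 is {6}
Step 12: union(6, 4) -> merged; set of 6 now {4, 6, 8}
Step 13: union(0, 7) -> merged; set of 0 now {0, 7}
Component of 7: {0, 7}

Answer: 0, 7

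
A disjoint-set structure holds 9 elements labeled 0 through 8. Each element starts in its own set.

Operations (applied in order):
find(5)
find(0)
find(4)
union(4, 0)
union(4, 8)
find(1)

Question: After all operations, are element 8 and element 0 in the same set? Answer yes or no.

Step 1: find(5) -> no change; set of 5 is {5}
Step 2: find(0) -> no change; set of 0 is {0}
Step 3: find(4) -> no change; set of 4 is {4}
Step 4: union(4, 0) -> merged; set of 4 now {0, 4}
Step 5: union(4, 8) -> merged; set of 4 now {0, 4, 8}
Step 6: find(1) -> no change; set of 1 is {1}
Set of 8: {0, 4, 8}; 0 is a member.

Answer: yes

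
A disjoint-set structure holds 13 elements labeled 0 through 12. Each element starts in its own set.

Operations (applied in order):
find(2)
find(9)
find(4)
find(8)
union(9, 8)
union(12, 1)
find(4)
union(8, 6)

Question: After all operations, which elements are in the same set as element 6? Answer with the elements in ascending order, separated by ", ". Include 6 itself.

Answer: 6, 8, 9

Derivation:
Step 1: find(2) -> no change; set of 2 is {2}
Step 2: find(9) -> no change; set of 9 is {9}
Step 3: find(4) -> no change; set of 4 is {4}
Step 4: find(8) -> no change; set of 8 is {8}
Step 5: union(9, 8) -> merged; set of 9 now {8, 9}
Step 6: union(12, 1) -> merged; set of 12 now {1, 12}
Step 7: find(4) -> no change; set of 4 is {4}
Step 8: union(8, 6) -> merged; set of 8 now {6, 8, 9}
Component of 6: {6, 8, 9}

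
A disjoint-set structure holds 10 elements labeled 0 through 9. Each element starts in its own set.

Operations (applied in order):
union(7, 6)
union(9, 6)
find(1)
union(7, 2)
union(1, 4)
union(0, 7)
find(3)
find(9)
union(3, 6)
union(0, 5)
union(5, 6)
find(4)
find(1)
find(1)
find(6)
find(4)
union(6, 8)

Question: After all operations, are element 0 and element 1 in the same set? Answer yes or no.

Answer: no

Derivation:
Step 1: union(7, 6) -> merged; set of 7 now {6, 7}
Step 2: union(9, 6) -> merged; set of 9 now {6, 7, 9}
Step 3: find(1) -> no change; set of 1 is {1}
Step 4: union(7, 2) -> merged; set of 7 now {2, 6, 7, 9}
Step 5: union(1, 4) -> merged; set of 1 now {1, 4}
Step 6: union(0, 7) -> merged; set of 0 now {0, 2, 6, 7, 9}
Step 7: find(3) -> no change; set of 3 is {3}
Step 8: find(9) -> no change; set of 9 is {0, 2, 6, 7, 9}
Step 9: union(3, 6) -> merged; set of 3 now {0, 2, 3, 6, 7, 9}
Step 10: union(0, 5) -> merged; set of 0 now {0, 2, 3, 5, 6, 7, 9}
Step 11: union(5, 6) -> already same set; set of 5 now {0, 2, 3, 5, 6, 7, 9}
Step 12: find(4) -> no change; set of 4 is {1, 4}
Step 13: find(1) -> no change; set of 1 is {1, 4}
Step 14: find(1) -> no change; set of 1 is {1, 4}
Step 15: find(6) -> no change; set of 6 is {0, 2, 3, 5, 6, 7, 9}
Step 16: find(4) -> no change; set of 4 is {1, 4}
Step 17: union(6, 8) -> merged; set of 6 now {0, 2, 3, 5, 6, 7, 8, 9}
Set of 0: {0, 2, 3, 5, 6, 7, 8, 9}; 1 is not a member.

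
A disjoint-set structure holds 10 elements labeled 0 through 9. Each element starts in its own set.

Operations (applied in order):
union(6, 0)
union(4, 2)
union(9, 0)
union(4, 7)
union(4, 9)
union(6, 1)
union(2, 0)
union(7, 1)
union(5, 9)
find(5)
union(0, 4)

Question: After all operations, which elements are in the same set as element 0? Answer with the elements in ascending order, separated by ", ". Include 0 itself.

Step 1: union(6, 0) -> merged; set of 6 now {0, 6}
Step 2: union(4, 2) -> merged; set of 4 now {2, 4}
Step 3: union(9, 0) -> merged; set of 9 now {0, 6, 9}
Step 4: union(4, 7) -> merged; set of 4 now {2, 4, 7}
Step 5: union(4, 9) -> merged; set of 4 now {0, 2, 4, 6, 7, 9}
Step 6: union(6, 1) -> merged; set of 6 now {0, 1, 2, 4, 6, 7, 9}
Step 7: union(2, 0) -> already same set; set of 2 now {0, 1, 2, 4, 6, 7, 9}
Step 8: union(7, 1) -> already same set; set of 7 now {0, 1, 2, 4, 6, 7, 9}
Step 9: union(5, 9) -> merged; set of 5 now {0, 1, 2, 4, 5, 6, 7, 9}
Step 10: find(5) -> no change; set of 5 is {0, 1, 2, 4, 5, 6, 7, 9}
Step 11: union(0, 4) -> already same set; set of 0 now {0, 1, 2, 4, 5, 6, 7, 9}
Component of 0: {0, 1, 2, 4, 5, 6, 7, 9}

Answer: 0, 1, 2, 4, 5, 6, 7, 9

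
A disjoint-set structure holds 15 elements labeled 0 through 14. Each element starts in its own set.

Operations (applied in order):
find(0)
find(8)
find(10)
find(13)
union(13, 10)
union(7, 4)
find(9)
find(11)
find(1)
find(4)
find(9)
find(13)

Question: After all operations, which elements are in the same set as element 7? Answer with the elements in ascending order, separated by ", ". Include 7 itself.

Answer: 4, 7

Derivation:
Step 1: find(0) -> no change; set of 0 is {0}
Step 2: find(8) -> no change; set of 8 is {8}
Step 3: find(10) -> no change; set of 10 is {10}
Step 4: find(13) -> no change; set of 13 is {13}
Step 5: union(13, 10) -> merged; set of 13 now {10, 13}
Step 6: union(7, 4) -> merged; set of 7 now {4, 7}
Step 7: find(9) -> no change; set of 9 is {9}
Step 8: find(11) -> no change; set of 11 is {11}
Step 9: find(1) -> no change; set of 1 is {1}
Step 10: find(4) -> no change; set of 4 is {4, 7}
Step 11: find(9) -> no change; set of 9 is {9}
Step 12: find(13) -> no change; set of 13 is {10, 13}
Component of 7: {4, 7}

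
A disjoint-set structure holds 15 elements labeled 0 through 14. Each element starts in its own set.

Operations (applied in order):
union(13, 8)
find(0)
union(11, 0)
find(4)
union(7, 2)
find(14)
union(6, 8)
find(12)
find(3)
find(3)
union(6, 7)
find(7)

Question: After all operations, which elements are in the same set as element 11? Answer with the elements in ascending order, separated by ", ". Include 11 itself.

Answer: 0, 11

Derivation:
Step 1: union(13, 8) -> merged; set of 13 now {8, 13}
Step 2: find(0) -> no change; set of 0 is {0}
Step 3: union(11, 0) -> merged; set of 11 now {0, 11}
Step 4: find(4) -> no change; set of 4 is {4}
Step 5: union(7, 2) -> merged; set of 7 now {2, 7}
Step 6: find(14) -> no change; set of 14 is {14}
Step 7: union(6, 8) -> merged; set of 6 now {6, 8, 13}
Step 8: find(12) -> no change; set of 12 is {12}
Step 9: find(3) -> no change; set of 3 is {3}
Step 10: find(3) -> no change; set of 3 is {3}
Step 11: union(6, 7) -> merged; set of 6 now {2, 6, 7, 8, 13}
Step 12: find(7) -> no change; set of 7 is {2, 6, 7, 8, 13}
Component of 11: {0, 11}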